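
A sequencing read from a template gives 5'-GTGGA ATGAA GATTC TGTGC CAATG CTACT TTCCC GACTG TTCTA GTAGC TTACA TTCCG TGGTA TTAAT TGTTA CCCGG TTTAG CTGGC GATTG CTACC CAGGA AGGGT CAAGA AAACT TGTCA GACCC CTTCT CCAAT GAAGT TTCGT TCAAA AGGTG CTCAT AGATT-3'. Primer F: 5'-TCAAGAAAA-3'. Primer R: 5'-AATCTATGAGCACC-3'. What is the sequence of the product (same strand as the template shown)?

5'-TCAAGAAAACTTGTCAGACCCCTTCTCCAATGAAGTTTCGTTCAAAAGGTGCTCATAGATT-3'

Scanning the template, TCAAGAAAA occurs at positions 110–118; this primer anneals to the bottom strand there with its 3' end pointing downstream.
Reverse complement of the reverse primer: GGTGCTCATAGATT. This occurs on the top strand at positions 157–170.
The product is the template from position 110 through 170 (61 bp).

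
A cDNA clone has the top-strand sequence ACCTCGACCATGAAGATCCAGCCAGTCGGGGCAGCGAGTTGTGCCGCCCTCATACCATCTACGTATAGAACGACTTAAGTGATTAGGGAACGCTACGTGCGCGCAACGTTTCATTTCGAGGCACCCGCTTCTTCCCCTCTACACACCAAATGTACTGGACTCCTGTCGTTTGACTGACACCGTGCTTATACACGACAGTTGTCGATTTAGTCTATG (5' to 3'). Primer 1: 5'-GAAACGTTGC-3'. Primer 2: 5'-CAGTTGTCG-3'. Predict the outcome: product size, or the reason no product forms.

Primer 1 (GAAACGTTGC) has reverse complement GCAACGTTTC, which matches the top strand at positions 103–112; primer 1 anneals to the top strand there with its 3' end pointing upstream toward position 103.
Primer 2 (CAGTTGTCG) matches the top strand directly at positions 196–204; it anneals to the bottom strand with its 3' end pointing downstream toward position 204.
The 3' ends diverge (primer 1 extends toward position 1, primer 2 toward position 216), so the primers never converge on a shared product.

No product — the primers' 3' ends point away from each other.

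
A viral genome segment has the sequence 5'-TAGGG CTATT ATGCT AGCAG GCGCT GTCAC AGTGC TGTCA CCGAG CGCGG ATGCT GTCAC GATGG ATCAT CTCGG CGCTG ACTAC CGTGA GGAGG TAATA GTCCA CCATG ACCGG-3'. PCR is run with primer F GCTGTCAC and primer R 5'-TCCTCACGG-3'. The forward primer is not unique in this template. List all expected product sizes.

71 bp, 60 bp, 41 bp

The forward primer GCTGTCAC matches the top strand at positions 23–30, 34–41, 53–60.
The reverse primer's reverse complement is CCGTGAGGA, matching at positions 85–93.
Each forward site pairs with the reverse site to give a product ending at position 93: sizes 71, 60, 41 bp.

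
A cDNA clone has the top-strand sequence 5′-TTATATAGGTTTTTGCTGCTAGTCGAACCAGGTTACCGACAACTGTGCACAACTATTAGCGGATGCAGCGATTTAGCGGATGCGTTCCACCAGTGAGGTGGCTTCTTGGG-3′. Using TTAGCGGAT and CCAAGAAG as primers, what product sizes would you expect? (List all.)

The forward primer TTAGCGGAT matches the top strand at positions 56–64, 73–81.
The reverse primer's reverse complement is CTTCTTGG, matching at positions 102–109.
Each forward site pairs with the reverse site to give a product ending at position 109: sizes 54, 37 bp.

54 bp, 37 bp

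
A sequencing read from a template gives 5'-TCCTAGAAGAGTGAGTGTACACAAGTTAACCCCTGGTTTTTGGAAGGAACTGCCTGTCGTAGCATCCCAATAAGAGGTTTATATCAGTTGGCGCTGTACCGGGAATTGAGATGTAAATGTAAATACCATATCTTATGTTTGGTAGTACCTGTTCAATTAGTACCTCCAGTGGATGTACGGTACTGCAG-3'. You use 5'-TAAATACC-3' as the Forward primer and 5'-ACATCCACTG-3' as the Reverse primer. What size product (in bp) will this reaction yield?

57 bp

Forward primer TAAATACC is found on the top strand at positions 120–127.
Taking the reverse complement of ACATCCACTG gives CAGTGGATGT, found at positions 167–176 on the template; the primer anneals here to the top strand with its 3' end pointing upstream.
The product runs from position 120 to position 176, so its length is 176 − 120 + 1 = 57 bp.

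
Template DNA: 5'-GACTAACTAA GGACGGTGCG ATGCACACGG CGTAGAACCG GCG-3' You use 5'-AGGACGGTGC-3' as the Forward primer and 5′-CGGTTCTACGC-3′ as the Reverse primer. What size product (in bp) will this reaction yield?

Scanning the template, AGGACGGTGC occurs at positions 10–19; this primer anneals to the bottom strand there with its 3' end pointing downstream.
Taking the reverse complement of CGGTTCTACGC gives GCGTAGAACCG, found at positions 30–40 on the template; the primer anneals here to the top strand with its 3' end pointing upstream.
The product runs from position 10 to position 40, so its length is 40 − 10 + 1 = 31 bp.

31 bp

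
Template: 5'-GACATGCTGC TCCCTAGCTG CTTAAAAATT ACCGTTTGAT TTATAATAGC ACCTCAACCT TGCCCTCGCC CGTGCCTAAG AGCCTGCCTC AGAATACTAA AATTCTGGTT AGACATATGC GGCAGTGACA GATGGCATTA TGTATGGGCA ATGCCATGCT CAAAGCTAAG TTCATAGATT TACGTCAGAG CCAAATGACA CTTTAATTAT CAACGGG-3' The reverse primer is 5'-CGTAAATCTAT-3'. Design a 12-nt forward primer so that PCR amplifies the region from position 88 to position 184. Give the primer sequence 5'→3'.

5'-CTCAGAATACTA-3'

The reverse primer's reverse complement ATAGATTTACG matches the template at positions 174–184; the product starts at position 88.
The forward primer is identical to the top strand over positions 88–99: CTCAGAATACTA.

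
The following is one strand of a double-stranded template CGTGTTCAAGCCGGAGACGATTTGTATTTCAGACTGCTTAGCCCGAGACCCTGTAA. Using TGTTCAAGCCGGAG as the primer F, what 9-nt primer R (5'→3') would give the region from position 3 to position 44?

The product's 3' end on the top strand is position 44.
The reverse primer anneals to the top strand over positions 36–44, i.e. to GCTTAGCCC.
Its sequence written 5'→3' is the reverse complement: GGGCTAAGC.

5'-GGGCTAAGC-3'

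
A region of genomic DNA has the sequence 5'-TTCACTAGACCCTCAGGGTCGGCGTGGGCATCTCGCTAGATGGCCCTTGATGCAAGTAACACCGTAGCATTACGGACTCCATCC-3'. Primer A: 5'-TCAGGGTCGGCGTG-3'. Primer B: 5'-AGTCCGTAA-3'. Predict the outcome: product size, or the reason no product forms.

Yes — a 66 bp product.

Primer A (TCAGGGTCGGCGTG) matches the top strand at positions 13–26; it acts as a forward primer.
Primer B's reverse complement is TTACGGACT, matching the top strand at positions 70–78; it acts as a reverse primer.
The 3' ends face each other across positions 13–78, giving a 66 bp product.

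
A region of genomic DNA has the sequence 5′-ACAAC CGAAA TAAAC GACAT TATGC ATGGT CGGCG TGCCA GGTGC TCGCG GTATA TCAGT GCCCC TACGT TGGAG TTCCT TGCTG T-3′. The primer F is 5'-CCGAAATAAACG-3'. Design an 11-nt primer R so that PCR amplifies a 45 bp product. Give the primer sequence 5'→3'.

5'-GCGAGCACCTG-3'

The forward primer binds at positions 5–16, so a 45 bp product ends at position 5 + 45 − 1 = 49.
The reverse primer anneals to the top strand over positions 39–49, i.e. to CAGGTGCTCGC.
Its sequence written 5'→3' is the reverse complement: GCGAGCACCTG.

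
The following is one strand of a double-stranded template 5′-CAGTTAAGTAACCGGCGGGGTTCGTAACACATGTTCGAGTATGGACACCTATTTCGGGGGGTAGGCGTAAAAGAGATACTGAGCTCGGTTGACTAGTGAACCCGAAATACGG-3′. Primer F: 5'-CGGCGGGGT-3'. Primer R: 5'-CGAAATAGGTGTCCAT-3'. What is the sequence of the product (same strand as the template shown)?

5'-CGGCGGGGTTCGTAACACATGTTCGAGTATGGACACCTATTTCG-3'

Scanning the template, CGGCGGGGT occurs at positions 13–21; this primer anneals to the bottom strand there with its 3' end pointing downstream.
Reverse complement of the reverse primer: ATGGACACCTATTTCG. This occurs on the top strand at positions 41–56.
The product is the template from position 13 through 56 (44 bp).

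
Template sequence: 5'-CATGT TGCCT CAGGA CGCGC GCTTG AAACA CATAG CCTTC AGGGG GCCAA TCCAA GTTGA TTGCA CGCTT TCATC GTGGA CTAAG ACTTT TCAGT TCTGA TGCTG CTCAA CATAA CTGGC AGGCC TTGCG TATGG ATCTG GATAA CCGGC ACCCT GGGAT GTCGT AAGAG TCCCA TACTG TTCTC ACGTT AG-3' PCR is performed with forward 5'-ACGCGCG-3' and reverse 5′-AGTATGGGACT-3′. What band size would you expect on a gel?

165 bp

Scanning the template, ACGCGCG occurs at positions 15–21; this primer anneals to the bottom strand there with its 3' end pointing downstream.
Taking the reverse complement of AGTATGGGACT gives AGTCCCATACT, found at positions 169–179 on the template; the primer anneals here to the top strand with its 3' end pointing upstream.
Amplicon spans positions 15–179: 165 bp.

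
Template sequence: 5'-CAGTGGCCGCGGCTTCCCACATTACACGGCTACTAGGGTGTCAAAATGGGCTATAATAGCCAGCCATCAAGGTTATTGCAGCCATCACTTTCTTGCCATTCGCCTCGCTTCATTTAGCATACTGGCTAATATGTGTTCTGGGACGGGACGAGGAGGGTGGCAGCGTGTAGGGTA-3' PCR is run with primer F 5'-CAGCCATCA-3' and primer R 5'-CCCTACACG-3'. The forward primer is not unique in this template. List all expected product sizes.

The forward primer CAGCCATCA matches the top strand at positions 61–69, 79–87.
The reverse primer's reverse complement is CGTGTAGGG, matching at positions 164–172.
Each forward site pairs with the reverse site to give a product ending at position 172: sizes 112, 94 bp.

112 bp, 94 bp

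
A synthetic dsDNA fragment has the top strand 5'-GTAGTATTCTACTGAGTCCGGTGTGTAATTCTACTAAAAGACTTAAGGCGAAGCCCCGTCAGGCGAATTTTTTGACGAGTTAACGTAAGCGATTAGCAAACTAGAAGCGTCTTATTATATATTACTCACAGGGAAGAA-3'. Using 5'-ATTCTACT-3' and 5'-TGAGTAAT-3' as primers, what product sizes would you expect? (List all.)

123 bp, 101 bp

The forward primer ATTCTACT matches the top strand at positions 6–13, 28–35.
The reverse primer's reverse complement is ATTACTCA, matching at positions 121–128.
Each forward site pairs with the reverse site to give a product ending at position 128: sizes 123, 101 bp.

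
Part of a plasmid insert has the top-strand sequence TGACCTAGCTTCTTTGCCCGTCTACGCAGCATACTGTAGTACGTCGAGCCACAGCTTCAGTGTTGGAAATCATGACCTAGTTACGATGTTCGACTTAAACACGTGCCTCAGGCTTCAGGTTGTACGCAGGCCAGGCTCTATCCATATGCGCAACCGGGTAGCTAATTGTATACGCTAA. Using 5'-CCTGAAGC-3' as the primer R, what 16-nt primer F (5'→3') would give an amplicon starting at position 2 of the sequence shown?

5'-GACCTAGCTTCTTTGC-3'

The reverse primer's reverse complement GCTTCAGG matches the template at positions 112–119; the product starts at position 2.
The forward primer is identical to the top strand over positions 2–17: GACCTAGCTTCTTTGC.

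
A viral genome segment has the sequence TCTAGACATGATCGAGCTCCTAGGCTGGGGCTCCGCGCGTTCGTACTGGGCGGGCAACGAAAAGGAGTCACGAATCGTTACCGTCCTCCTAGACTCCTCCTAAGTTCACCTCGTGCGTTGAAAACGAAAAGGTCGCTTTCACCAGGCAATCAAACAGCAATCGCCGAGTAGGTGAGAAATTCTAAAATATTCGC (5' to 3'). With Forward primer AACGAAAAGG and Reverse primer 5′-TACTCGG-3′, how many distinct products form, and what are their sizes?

Two products: 115 bp, 48 bp

The forward primer AACGAAAAGG matches the top strand at positions 56–65, 123–132.
The reverse primer's reverse complement is CCGAGTA, matching at positions 164–170.
Each forward site pairs with the reverse site to give a product ending at position 170: sizes 115, 48 bp.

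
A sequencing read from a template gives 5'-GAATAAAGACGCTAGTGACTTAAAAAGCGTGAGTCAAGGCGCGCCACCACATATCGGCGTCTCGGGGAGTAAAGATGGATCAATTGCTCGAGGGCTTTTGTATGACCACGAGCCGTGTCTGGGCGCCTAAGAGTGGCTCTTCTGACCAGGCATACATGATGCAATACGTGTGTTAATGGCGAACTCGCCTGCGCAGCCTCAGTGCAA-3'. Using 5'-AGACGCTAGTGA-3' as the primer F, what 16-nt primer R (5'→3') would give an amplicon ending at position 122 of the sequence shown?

5'-CCAGACACGGCTCGTG-3'

The forward primer binds at positions 7–18; the product's 3' end on the top strand is position 122.
The reverse primer anneals to the top strand over positions 107–122, i.e. to CACGAGCCGTGTCTGG.
Its sequence written 5'→3' is the reverse complement: CCAGACACGGCTCGTG.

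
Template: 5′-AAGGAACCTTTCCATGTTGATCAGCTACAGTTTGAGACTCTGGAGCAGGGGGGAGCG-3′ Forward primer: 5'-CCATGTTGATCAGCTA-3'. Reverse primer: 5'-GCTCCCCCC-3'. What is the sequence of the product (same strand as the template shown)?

5'-CCATGTTGATCAGCTACAGTTTGAGACTCTGGAGCAGGGGGGAGC-3'

The forward primer matches the template at positions 12–27.
Taking the reverse complement of GCTCCCCCC gives GGGGGGAGC, found at positions 48–56 on the template; the primer anneals here to the top strand with its 3' end pointing upstream.
The product is the template from position 12 through 56 (45 bp).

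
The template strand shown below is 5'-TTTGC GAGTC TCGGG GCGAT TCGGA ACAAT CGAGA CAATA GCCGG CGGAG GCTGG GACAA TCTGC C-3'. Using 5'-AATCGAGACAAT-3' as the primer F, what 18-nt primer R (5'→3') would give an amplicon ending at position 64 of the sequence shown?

The forward primer binds at positions 28–39; the product's 3' end on the top strand is position 64.
The reverse primer anneals to the top strand over positions 47–64, i.e. to GGAGGCTGGGACAATCTG.
Its sequence written 5'→3' is the reverse complement: CAGATTGTCCCAGCCTCC.

5'-CAGATTGTCCCAGCCTCC-3'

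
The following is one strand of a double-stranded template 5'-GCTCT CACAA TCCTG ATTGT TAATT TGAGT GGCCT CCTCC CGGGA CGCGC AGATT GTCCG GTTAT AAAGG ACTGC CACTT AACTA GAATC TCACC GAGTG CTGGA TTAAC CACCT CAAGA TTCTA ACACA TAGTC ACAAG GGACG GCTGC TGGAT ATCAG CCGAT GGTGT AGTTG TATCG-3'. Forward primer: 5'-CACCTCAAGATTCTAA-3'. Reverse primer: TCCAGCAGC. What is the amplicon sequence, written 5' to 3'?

5'-CACCTCAAGATTCTAACACATAGTCACAAGGGACGGCTGCTGGA-3'

The forward primer matches the template at positions 111–126.
The reverse primer's reverse complement is GCTGCTGGA, which matches the template at positions 146–154.
The product is the template from position 111 through 154 (44 bp).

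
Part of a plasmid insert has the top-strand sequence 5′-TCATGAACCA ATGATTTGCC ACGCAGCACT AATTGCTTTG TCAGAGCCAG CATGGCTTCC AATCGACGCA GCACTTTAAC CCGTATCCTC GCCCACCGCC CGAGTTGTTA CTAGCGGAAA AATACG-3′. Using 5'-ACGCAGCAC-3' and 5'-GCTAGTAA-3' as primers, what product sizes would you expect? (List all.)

The forward primer ACGCAGCAC matches the top strand at positions 21–29, 66–74.
The reverse primer's reverse complement is TTACTAGC, matching at positions 108–115.
Each forward site pairs with the reverse site to give a product ending at position 115: sizes 95, 50 bp.

95 bp, 50 bp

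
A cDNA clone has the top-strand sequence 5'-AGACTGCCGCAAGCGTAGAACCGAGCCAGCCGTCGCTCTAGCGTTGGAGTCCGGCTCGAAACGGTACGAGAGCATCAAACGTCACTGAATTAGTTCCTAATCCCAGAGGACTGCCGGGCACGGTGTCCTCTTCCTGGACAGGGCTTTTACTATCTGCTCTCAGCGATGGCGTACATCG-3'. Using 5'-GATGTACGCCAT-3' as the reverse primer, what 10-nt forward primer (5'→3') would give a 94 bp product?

5'-ACTGAATTAG-3'

The reverse primer's reverse complement ATGGCGTACATC matches the template at positions 166–177, so the product ends at position 177.
A 94 bp product then starts at position 177 − 94 + 1 = 84.
The forward primer is identical to the top strand there: ACTGAATTAG.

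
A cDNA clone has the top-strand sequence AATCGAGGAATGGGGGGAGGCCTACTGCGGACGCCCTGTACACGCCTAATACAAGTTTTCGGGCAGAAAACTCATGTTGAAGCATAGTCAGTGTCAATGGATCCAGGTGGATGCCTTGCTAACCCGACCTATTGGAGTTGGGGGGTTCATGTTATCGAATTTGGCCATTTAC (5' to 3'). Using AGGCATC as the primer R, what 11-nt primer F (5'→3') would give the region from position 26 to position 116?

5'-TGCGGACGCCC-3'

The reverse primer's reverse complement GATGCCT matches the template at positions 110–116; the product starts at position 26.
The forward primer is identical to the top strand over positions 26–36: TGCGGACGCCC.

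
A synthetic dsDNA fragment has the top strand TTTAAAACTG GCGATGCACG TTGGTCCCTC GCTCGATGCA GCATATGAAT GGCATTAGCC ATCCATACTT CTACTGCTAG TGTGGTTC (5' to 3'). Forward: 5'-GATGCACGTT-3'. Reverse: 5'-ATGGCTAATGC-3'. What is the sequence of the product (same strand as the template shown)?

5'-GATGCACGTTGGTCCCTCGCTCGATGCAGCATATGAATGGCATTAGCCAT-3'

The forward primer matches the template at positions 13–22.
The reverse primer's reverse complement is GCATTAGCCAT, which matches the template at positions 52–62.
The product is the template from position 13 through 62 (50 bp).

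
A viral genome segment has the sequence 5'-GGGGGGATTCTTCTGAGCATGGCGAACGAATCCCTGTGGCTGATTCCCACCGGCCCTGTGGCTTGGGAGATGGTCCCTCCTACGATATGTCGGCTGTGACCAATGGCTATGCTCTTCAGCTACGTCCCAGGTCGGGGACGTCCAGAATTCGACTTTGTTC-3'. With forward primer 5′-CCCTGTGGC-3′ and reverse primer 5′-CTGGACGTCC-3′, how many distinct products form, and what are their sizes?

The forward primer CCCTGTGGC matches the top strand at positions 32–40, 54–62.
The reverse primer's reverse complement is GGACGTCCAG, matching at positions 136–145.
Each forward site pairs with the reverse site to give a product ending at position 145: sizes 114, 92 bp.

Two products: 114 bp, 92 bp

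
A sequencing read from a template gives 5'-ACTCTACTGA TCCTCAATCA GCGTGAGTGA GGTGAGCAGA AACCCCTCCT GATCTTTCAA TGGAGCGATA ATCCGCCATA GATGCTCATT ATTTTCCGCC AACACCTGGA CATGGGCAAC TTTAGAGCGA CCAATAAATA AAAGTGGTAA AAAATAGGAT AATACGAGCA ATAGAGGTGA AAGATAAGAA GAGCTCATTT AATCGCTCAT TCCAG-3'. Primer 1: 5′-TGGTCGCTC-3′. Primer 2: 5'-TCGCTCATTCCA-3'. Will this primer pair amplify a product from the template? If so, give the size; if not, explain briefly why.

No product — the primers' 3' ends point away from each other.

Primer 1 (TGGTCGCTC) has reverse complement GAGCGACCA, which matches the top strand at positions 125–133; primer 1 anneals to the top strand there with its 3' end pointing upstream toward position 125.
Primer 2 (TCGCTCATTCCA) matches the top strand directly at positions 203–214; it anneals to the bottom strand with its 3' end pointing downstream toward position 214.
The 3' ends diverge (primer 1 extends toward position 1, primer 2 toward position 215), so the primers never converge on a shared product.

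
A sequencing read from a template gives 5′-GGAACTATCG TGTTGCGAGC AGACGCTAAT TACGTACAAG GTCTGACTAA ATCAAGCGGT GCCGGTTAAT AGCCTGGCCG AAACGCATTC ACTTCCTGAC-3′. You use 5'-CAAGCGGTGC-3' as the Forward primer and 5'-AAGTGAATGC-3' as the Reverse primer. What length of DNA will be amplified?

42 bp

Forward primer CAAGCGGTGC is found on the top strand at positions 53–62.
Reverse complement of the reverse primer: GCATTCACTT. This occurs on the top strand at positions 85–94.
Product length = (reverse-primer end) − (forward-primer start) + 1 = 94 − 53 + 1 = 42 bp.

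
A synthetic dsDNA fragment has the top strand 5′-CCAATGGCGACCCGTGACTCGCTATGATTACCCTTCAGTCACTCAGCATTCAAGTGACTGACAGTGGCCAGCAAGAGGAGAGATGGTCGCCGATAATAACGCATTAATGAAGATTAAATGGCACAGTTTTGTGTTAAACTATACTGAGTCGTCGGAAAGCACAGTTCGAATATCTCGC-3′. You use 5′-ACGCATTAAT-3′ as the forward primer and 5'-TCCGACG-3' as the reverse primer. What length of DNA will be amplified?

58 bp

The forward primer matches the template at positions 99–108.
Taking the reverse complement of TCCGACG gives CGTCGGA, found at positions 150–156 on the template; the primer anneals here to the top strand with its 3' end pointing upstream.
Product length = (reverse-primer end) − (forward-primer start) + 1 = 156 − 99 + 1 = 58 bp.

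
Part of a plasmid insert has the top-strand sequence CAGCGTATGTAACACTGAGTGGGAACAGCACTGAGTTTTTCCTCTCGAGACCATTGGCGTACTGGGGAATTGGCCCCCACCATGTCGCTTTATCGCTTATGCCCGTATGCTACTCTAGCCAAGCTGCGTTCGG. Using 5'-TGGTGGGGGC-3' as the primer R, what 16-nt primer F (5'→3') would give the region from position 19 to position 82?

The reverse primer's reverse complement GCCCCCACCA matches the template at positions 73–82; the product starts at position 19.
The forward primer is identical to the top strand over positions 19–34: GTGGGAACAGCACTGA.

5'-GTGGGAACAGCACTGA-3'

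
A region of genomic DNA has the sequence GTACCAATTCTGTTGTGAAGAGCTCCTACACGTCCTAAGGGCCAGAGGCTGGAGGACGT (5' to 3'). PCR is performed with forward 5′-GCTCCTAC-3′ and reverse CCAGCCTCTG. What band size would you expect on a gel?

The forward primer matches the template at positions 22–29.
Reverse complement of the reverse primer: CAGAGGCTGG. This occurs on the top strand at positions 43–52.
The product runs from position 22 to position 52, so its length is 52 − 22 + 1 = 31 bp.

31 bp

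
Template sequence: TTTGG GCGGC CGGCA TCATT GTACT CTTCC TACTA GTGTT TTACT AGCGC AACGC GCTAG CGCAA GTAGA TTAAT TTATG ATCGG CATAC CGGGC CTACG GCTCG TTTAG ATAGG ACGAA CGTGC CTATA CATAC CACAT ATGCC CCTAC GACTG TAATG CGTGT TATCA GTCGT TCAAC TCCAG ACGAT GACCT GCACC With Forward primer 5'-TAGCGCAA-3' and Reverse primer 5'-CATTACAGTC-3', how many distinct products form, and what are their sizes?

Two products: 116 bp, 103 bp

The forward primer TAGCGCAA matches the top strand at positions 45–52, 58–65.
The reverse primer's reverse complement is GACTGTAATG, matching at positions 151–160.
Each forward site pairs with the reverse site to give a product ending at position 160: sizes 116, 103 bp.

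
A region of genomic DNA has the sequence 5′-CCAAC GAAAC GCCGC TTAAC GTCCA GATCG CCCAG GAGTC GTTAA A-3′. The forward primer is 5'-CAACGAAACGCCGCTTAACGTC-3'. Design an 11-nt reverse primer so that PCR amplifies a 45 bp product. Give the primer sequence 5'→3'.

5'-TTTAACGACTC-3'

The forward primer binds at positions 2–23, so a 45 bp product ends at position 2 + 45 − 1 = 46.
The reverse primer anneals to the top strand over positions 36–46, i.e. to GAGTCGTTAAA.
Its sequence written 5'→3' is the reverse complement: TTTAACGACTC.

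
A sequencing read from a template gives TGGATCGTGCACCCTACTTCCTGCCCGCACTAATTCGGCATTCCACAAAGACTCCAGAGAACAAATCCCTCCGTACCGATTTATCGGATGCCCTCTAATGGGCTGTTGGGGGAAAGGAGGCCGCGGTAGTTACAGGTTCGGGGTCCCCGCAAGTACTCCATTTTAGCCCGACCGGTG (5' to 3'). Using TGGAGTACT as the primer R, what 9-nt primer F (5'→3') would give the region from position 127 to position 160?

5'-TAGTTACAG-3'

The reverse primer's reverse complement AGTACTCCA matches the template at positions 152–160; the product starts at position 127.
The forward primer is identical to the top strand over positions 127–135: TAGTTACAG.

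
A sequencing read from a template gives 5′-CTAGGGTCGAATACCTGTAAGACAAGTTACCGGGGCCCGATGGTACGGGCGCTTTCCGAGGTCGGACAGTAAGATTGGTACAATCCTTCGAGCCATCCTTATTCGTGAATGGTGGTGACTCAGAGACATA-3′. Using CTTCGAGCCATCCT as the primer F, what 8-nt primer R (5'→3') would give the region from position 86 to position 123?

The product's 3' end on the top strand is position 123.
The reverse primer anneals to the top strand over positions 116–123, i.e. to TGACTCAG.
Its sequence written 5'→3' is the reverse complement: CTGAGTCA.

5'-CTGAGTCA-3'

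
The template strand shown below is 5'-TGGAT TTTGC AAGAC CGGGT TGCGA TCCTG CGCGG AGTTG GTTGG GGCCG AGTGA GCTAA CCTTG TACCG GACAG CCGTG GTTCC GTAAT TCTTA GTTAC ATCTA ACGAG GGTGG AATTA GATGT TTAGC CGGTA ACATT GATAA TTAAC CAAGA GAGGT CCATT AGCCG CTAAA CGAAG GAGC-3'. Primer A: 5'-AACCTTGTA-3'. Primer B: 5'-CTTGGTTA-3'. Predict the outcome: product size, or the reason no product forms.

Primer A (AACCTTGTA) matches the top strand at positions 59–67; it acts as a forward primer.
Primer B's reverse complement is TAACCAAG, matching the top strand at positions 147–154; it acts as a reverse primer.
The 3' ends face each other across positions 59–154, giving a 96 bp product.

Yes — a 96 bp product.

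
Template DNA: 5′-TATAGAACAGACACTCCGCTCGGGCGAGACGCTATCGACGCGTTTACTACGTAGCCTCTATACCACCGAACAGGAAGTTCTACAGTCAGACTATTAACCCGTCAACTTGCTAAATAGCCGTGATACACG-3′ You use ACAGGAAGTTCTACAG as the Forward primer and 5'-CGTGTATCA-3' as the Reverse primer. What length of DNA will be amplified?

Scanning the template, ACAGGAAGTTCTACAG occurs at positions 70–85; this primer anneals to the bottom strand there with its 3' end pointing downstream.
Taking the reverse complement of CGTGTATCA gives TGATACACG, found at positions 121–129 on the template; the primer anneals here to the top strand with its 3' end pointing upstream.
Amplicon spans positions 70–129: 60 bp.

60 bp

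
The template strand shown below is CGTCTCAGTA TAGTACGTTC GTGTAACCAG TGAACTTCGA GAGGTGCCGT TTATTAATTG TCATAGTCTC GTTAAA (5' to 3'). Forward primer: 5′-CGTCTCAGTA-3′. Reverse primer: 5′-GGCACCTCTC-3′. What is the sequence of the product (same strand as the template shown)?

The forward primer matches the template at positions 1–10.
The reverse primer's reverse complement is GAGAGGTGCC, which matches the template at positions 39–48.
The product is the template from position 1 through 48 (48 bp).

5'-CGTCTCAGTATAGTACGTTCGTGTAACCAGTGAACTTCGAGAGGTGCC-3'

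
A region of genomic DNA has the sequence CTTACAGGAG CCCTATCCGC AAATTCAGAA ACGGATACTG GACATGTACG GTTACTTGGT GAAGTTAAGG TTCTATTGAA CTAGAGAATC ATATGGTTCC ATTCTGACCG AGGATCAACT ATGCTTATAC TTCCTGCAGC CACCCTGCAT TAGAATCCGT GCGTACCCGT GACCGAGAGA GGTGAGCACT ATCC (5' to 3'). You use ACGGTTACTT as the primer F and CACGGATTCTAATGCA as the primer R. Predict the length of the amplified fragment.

114 bp

The forward primer matches the template at positions 48–57.
Reverse complement of the reverse primer: TGCATTAGAATCCGTG. This occurs on the top strand at positions 146–161.
The product runs from position 48 to position 161, so its length is 161 − 48 + 1 = 114 bp.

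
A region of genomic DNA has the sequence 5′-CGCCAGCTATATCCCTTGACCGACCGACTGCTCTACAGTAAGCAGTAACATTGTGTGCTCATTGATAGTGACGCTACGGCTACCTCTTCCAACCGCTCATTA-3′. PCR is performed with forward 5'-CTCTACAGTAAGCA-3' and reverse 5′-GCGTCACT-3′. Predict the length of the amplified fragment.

44 bp

Scanning the template, CTCTACAGTAAGCA occurs at positions 31–44; this primer anneals to the bottom strand there with its 3' end pointing downstream.
The reverse primer's reverse complement is AGTGACGC, which matches the template at positions 67–74.
The product runs from position 31 to position 74, so its length is 74 − 31 + 1 = 44 bp.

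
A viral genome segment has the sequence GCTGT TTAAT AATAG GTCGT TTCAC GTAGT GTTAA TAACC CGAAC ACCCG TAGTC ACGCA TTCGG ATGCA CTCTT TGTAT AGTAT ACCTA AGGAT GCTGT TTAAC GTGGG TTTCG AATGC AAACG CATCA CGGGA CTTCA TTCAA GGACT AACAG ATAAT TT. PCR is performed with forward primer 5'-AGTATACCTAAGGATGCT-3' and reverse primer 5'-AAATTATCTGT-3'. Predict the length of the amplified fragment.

Scanning the template, AGTATACCTAAGGATGCT occurs at positions 81–98; this primer anneals to the bottom strand there with its 3' end pointing downstream.
The reverse primer's reverse complement is ACAGATAATTT, which matches the template at positions 152–162.
The product runs from position 81 to position 162, so its length is 162 − 81 + 1 = 82 bp.

82 bp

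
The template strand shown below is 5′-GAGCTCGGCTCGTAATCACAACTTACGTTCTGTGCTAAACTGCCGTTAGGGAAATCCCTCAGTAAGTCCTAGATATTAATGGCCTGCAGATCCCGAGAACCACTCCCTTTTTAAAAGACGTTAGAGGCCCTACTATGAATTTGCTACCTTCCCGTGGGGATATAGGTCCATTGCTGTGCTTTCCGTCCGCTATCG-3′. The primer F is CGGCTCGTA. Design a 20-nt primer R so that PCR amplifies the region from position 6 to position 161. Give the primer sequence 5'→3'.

The product's 3' end on the top strand is position 161.
The reverse primer anneals to the top strand over positions 142–161, i.e. to TGCTACCTTCCCGTGGGGAT.
Its sequence written 5'→3' is the reverse complement: ATCCCCACGGGAAGGTAGCA.

5'-ATCCCCACGGGAAGGTAGCA-3'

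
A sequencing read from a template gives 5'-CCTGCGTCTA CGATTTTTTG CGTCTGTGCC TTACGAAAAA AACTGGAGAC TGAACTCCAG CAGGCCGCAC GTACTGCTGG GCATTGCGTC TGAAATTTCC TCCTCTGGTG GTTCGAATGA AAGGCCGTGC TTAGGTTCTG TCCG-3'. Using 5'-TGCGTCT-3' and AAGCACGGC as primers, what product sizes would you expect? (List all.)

130 bp, 114 bp, 48 bp

The forward primer TGCGTCT matches the top strand at positions 3–9, 19–25, 85–91.
The reverse primer's reverse complement is GCCGTGCTT, matching at positions 124–132.
Each forward site pairs with the reverse site to give a product ending at position 132: sizes 130, 114, 48 bp.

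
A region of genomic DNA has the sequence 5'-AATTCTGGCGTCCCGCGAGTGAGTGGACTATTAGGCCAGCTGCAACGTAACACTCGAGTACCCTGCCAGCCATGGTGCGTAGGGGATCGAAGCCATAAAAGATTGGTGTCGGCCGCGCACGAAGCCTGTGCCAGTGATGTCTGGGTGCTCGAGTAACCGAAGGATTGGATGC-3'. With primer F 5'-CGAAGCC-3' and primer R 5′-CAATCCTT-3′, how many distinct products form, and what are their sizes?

Two products: 80 bp, 48 bp

The forward primer CGAAGCC matches the top strand at positions 88–94, 120–126.
The reverse primer's reverse complement is AAGGATTG, matching at positions 160–167.
Each forward site pairs with the reverse site to give a product ending at position 167: sizes 80, 48 bp.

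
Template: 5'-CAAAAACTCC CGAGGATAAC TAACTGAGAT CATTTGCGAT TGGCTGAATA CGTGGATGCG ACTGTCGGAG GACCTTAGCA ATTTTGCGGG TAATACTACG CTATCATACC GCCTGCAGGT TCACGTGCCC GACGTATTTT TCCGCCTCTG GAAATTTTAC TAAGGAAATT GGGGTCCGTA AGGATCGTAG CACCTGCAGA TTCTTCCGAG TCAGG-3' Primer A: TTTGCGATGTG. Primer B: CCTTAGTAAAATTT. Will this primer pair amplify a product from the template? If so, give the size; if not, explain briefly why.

No product — primer A has no binding site in the template.

Primer A (TTTGCGATGTG) does not match the top strand, and its reverse complement CACATCGCAAA does not match either.
With no annealing site for primer A, no amplification occurs.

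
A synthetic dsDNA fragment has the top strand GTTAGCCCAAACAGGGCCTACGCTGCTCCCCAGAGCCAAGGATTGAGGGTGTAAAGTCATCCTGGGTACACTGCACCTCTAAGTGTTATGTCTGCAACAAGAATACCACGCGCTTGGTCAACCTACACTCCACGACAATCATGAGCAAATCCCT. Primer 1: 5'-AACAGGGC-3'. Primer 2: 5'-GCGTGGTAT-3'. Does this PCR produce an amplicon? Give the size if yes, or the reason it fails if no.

Yes — a 102 bp product.

Primer 1 (AACAGGGC) matches the top strand at positions 10–17; it acts as a forward primer.
Primer 2's reverse complement is ATACCACGC, matching the top strand at positions 103–111; it acts as a reverse primer.
The 3' ends face each other across positions 10–111, giving a 102 bp product.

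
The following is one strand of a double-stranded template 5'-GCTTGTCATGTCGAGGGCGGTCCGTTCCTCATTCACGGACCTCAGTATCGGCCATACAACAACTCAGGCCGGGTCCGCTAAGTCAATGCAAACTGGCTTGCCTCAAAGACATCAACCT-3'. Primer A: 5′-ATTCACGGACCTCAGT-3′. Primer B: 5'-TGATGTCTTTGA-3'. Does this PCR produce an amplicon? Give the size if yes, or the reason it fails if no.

Yes — an 84 bp product.

Primer A (ATTCACGGACCTCAGT) matches the top strand at positions 31–46; it acts as a forward primer.
Primer B's reverse complement is TCAAAGACATCA, matching the top strand at positions 103–114; it acts as a reverse primer.
The 3' ends face each other across positions 31–114, giving an 84 bp product.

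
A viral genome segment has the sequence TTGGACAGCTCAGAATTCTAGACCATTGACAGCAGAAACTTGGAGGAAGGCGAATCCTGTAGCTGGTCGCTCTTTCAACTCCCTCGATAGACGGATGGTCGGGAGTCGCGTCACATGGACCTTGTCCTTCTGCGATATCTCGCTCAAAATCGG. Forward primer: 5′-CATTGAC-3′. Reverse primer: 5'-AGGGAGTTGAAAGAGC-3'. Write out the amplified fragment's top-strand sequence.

5'-CATTGACAGCAGAAACTTGGAGGAAGGCGAATCCTGTAGCTGGTCGCTCTTTCAACTCCCT-3'

Forward primer CATTGAC is found on the top strand at positions 24–30.
Taking the reverse complement of AGGGAGTTGAAAGAGC gives GCTCTTTCAACTCCCT, found at positions 69–84 on the template; the primer anneals here to the top strand with its 3' end pointing upstream.
The product is the template from position 24 through 84 (61 bp).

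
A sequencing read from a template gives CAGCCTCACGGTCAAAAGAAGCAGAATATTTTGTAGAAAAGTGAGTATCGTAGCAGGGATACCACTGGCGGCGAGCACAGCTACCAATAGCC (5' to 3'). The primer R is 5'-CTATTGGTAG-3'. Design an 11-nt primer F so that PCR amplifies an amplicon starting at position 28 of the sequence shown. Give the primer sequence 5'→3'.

The reverse primer's reverse complement CTACCAATAG matches the template at positions 81–90; the product starts at position 28.
The forward primer is identical to the top strand over positions 28–38: ATTTTGTAGAA.

5'-ATTTTGTAGAA-3'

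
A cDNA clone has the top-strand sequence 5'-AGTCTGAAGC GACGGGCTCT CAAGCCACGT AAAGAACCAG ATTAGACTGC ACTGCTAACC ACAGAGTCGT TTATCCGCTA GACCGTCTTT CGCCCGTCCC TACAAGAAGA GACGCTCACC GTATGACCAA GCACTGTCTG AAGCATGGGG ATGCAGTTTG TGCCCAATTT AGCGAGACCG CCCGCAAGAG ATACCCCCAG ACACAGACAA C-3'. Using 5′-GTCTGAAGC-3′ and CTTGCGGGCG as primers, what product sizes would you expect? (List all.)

The forward primer GTCTGAAGC matches the top strand at positions 2–10, 136–144.
The reverse primer's reverse complement is CGCCCGCAAG, matching at positions 179–188.
Each forward site pairs with the reverse site to give a product ending at position 188: sizes 187, 53 bp.

187 bp, 53 bp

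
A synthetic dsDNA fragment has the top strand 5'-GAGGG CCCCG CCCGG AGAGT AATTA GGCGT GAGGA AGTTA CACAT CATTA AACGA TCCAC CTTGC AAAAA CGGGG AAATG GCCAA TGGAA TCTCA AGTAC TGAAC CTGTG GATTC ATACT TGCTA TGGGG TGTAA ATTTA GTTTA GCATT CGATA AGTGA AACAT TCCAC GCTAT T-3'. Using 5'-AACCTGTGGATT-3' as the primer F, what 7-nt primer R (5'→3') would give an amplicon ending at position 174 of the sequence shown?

The forward primer binds at positions 103–114; the product's 3' end on the top strand is position 174.
The reverse primer anneals to the top strand over positions 168–174, i.e. to CACGCTA.
Its sequence written 5'→3' is the reverse complement: TAGCGTG.

5'-TAGCGTG-3'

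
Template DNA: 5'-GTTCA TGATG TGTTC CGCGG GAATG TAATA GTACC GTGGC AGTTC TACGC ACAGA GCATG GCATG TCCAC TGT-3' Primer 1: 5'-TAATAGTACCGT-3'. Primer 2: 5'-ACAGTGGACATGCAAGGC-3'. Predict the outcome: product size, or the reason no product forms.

No product — primer 2 has no binding site in the template.

Primer 2 (ACAGTGGACATGCAAGGC) does not match the top strand, and its reverse complement GCCTTGCATGTCCACTGT does not match either.
With no annealing site for primer 2, no amplification occurs.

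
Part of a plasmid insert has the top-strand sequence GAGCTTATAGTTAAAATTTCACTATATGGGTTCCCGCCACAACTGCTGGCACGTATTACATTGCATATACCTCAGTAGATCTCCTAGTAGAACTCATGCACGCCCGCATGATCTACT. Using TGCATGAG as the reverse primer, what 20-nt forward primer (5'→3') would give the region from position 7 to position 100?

The reverse primer's reverse complement CTCATGCA matches the template at positions 93–100; the product starts at position 7.
The forward primer is identical to the top strand over positions 7–26: ATAGTTAAAATTTCACTATA.

5'-ATAGTTAAAATTTCACTATA-3'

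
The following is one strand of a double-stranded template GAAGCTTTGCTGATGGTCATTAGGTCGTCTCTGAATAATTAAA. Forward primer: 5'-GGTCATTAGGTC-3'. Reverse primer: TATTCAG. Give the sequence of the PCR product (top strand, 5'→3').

5'-GGTCATTAGGTCGTCTCTGAATA-3'

Forward primer GGTCATTAGGTC is found on the top strand at positions 15–26.
The reverse primer's reverse complement is CTGAATA, which matches the template at positions 31–37.
The product is the template from position 15 through 37 (23 bp).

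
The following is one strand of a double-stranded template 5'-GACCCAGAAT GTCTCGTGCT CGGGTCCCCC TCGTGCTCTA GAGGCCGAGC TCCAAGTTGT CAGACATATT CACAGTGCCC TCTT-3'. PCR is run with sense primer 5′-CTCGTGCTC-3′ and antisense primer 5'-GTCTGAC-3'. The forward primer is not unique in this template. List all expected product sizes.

53 bp, 36 bp

The forward primer CTCGTGCTC matches the top strand at positions 13–21, 30–38.
The reverse primer's reverse complement is GTCAGAC, matching at positions 59–65.
Each forward site pairs with the reverse site to give a product ending at position 65: sizes 53, 36 bp.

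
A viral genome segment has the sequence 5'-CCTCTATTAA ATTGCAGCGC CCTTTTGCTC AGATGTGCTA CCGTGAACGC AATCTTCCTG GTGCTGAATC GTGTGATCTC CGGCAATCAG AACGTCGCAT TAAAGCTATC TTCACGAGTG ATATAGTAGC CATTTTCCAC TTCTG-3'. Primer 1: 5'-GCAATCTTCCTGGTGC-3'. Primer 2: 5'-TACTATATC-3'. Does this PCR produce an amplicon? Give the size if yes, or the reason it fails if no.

Primer 1 (GCAATCTTCCTGGTGC) matches the top strand at positions 49–64; it acts as a forward primer.
Primer 2's reverse complement is GATATAGTA, matching the top strand at positions 120–128; it acts as a reverse primer.
The 3' ends face each other across positions 49–128, giving an 80 bp product.

Yes — an 80 bp product.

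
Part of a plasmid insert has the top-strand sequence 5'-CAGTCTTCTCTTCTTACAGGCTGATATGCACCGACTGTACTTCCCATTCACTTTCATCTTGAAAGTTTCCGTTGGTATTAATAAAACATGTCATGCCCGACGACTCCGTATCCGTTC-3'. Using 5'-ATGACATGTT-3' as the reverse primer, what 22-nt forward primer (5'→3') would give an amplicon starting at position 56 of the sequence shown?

5'-ATCTTGAAAGTTTCCGTTGGTA-3'

The reverse primer's reverse complement AACATGTCAT matches the template at positions 85–94; the product starts at position 56.
The forward primer is identical to the top strand over positions 56–77: ATCTTGAAAGTTTCCGTTGGTA.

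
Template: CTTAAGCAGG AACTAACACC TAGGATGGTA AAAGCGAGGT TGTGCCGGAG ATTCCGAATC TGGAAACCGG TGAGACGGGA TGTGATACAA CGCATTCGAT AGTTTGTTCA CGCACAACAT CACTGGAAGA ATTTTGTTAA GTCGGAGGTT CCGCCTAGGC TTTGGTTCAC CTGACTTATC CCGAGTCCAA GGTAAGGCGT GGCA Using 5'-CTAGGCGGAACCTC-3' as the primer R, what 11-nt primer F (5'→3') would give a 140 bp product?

The reverse primer's reverse complement GAGGTTCCGCCTAG matches the template at positions 145–158, so the product ends at position 158.
A 140 bp product then starts at position 158 − 140 + 1 = 19.
The forward primer is identical to the top strand there: CCTAGGATGGT.

5'-CCTAGGATGGT-3'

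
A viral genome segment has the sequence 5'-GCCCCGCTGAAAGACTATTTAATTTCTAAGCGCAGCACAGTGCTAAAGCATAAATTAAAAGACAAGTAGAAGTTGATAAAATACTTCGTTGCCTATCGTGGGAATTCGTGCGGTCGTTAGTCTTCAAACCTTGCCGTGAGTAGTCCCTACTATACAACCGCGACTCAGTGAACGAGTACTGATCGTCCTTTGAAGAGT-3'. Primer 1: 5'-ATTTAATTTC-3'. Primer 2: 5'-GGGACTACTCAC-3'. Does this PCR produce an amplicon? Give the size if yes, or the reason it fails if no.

Yes — a 131 bp product.

Primer 1 (ATTTAATTTC) matches the top strand at positions 17–26; it acts as a forward primer.
Primer 2's reverse complement is GTGAGTAGTCCC, matching the top strand at positions 136–147; it acts as a reverse primer.
The 3' ends face each other across positions 17–147, giving a 131 bp product.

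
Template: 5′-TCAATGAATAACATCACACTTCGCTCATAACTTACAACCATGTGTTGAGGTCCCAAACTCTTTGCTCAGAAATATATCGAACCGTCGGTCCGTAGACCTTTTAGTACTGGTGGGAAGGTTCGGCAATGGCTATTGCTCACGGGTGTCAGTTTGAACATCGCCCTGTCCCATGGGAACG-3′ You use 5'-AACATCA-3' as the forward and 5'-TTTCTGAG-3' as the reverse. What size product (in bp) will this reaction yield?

63 bp

The forward primer matches the template at positions 10–16.
Taking the reverse complement of TTTCTGAG gives CTCAGAAA, found at positions 65–72 on the template; the primer anneals here to the top strand with its 3' end pointing upstream.
The product runs from position 10 to position 72, so its length is 72 − 10 + 1 = 63 bp.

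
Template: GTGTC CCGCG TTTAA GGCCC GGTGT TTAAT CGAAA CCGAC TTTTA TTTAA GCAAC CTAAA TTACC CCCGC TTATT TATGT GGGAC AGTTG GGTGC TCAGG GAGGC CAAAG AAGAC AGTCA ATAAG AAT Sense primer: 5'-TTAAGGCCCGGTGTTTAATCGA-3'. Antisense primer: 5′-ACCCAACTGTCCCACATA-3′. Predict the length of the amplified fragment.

Scanning the template, TTAAGGCCCGGTGTTTAATCGA occurs at positions 12–33; this primer anneals to the bottom strand there with its 3' end pointing downstream.
Taking the reverse complement of ACCCAACTGTCCCACATA gives TATGTGGGACAGTTGGGT, found at positions 76–93 on the template; the primer anneals here to the top strand with its 3' end pointing upstream.
Amplicon spans positions 12–93: 82 bp.

82 bp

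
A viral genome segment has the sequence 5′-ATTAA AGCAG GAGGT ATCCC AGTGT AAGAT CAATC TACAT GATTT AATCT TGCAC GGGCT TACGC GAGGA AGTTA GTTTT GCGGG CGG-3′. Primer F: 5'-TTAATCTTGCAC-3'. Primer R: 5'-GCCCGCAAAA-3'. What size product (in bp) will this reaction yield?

43 bp

Forward primer TTAATCTTGCAC is found on the top strand at positions 44–55.
Taking the reverse complement of GCCCGCAAAA gives TTTTGCGGGC, found at positions 77–86 on the template; the primer anneals here to the top strand with its 3' end pointing upstream.
Amplicon spans positions 44–86: 43 bp.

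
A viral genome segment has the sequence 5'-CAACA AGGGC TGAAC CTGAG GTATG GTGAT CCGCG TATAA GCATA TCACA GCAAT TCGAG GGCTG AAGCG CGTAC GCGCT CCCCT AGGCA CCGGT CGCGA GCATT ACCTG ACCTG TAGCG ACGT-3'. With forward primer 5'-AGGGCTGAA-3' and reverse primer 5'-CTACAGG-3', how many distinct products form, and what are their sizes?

The forward primer AGGGCTGAA matches the top strand at positions 6–14, 59–67.
The reverse primer's reverse complement is CCTGTAG, matching at positions 112–118.
Each forward site pairs with the reverse site to give a product ending at position 118: sizes 113, 60 bp.

Two products: 113 bp, 60 bp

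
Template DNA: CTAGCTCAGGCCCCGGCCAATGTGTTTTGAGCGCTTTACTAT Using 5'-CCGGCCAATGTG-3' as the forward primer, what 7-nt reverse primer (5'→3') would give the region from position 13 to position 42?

The product's 3' end on the top strand is position 42.
The reverse primer anneals to the top strand over positions 36–42, i.e. to TTACTAT.
Its sequence written 5'→3' is the reverse complement: ATAGTAA.

5'-ATAGTAA-3'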